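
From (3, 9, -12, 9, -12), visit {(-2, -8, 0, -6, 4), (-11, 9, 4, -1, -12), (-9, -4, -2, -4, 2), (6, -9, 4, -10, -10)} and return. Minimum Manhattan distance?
184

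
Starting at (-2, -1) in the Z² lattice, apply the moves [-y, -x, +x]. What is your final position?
(-2, -2)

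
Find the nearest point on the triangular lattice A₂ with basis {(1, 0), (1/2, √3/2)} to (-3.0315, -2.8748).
(-3.5, -2.598)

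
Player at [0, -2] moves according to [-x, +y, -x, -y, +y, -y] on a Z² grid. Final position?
(-2, -2)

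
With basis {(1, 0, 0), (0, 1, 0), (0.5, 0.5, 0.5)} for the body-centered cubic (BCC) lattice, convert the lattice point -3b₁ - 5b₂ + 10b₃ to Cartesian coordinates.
(2, 0, 5)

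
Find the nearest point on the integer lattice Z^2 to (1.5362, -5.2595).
(2, -5)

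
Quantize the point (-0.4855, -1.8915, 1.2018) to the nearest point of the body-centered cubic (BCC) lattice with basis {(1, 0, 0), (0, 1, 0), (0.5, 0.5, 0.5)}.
(-0.5, -1.5, 1.5)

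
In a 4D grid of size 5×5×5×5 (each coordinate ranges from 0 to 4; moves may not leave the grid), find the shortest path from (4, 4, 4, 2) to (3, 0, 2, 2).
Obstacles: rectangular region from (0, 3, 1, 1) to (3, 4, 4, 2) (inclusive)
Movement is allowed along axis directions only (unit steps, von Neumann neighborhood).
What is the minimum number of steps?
7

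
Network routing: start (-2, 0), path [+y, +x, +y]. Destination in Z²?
(-1, 2)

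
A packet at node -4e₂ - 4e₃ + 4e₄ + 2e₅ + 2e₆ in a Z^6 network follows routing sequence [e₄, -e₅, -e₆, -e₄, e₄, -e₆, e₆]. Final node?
(0, -4, -4, 5, 1, 1)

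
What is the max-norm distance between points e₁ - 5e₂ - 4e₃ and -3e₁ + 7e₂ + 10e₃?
14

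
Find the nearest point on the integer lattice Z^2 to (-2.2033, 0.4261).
(-2, 0)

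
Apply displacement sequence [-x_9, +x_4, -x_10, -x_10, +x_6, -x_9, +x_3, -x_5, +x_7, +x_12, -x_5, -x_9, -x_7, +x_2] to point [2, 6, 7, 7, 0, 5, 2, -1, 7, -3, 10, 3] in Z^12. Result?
(2, 7, 8, 8, -2, 6, 2, -1, 4, -5, 10, 4)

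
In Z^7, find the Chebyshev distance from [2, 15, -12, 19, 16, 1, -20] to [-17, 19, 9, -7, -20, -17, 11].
36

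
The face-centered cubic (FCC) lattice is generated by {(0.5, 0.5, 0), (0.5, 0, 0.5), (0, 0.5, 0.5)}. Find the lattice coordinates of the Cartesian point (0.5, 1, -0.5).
2b₁ - b₂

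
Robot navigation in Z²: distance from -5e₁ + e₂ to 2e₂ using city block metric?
6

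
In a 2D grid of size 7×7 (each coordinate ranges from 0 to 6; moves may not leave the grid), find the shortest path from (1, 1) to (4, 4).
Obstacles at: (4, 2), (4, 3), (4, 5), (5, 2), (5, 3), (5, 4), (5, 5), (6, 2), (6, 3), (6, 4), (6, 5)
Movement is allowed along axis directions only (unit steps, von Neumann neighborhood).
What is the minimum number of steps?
6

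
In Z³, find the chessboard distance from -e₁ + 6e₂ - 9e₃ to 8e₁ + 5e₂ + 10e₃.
19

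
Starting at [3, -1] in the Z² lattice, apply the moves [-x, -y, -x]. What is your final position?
(1, -2)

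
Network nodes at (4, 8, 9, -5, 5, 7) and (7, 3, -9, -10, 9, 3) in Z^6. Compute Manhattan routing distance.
39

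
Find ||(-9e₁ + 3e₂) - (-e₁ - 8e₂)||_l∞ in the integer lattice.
11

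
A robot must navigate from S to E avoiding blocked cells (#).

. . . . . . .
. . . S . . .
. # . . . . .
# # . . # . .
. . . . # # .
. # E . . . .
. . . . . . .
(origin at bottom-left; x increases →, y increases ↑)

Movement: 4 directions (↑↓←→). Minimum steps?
5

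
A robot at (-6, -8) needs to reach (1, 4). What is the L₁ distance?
19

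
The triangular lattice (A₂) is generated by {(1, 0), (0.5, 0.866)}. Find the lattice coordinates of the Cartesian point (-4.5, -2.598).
-3b₁ - 3b₂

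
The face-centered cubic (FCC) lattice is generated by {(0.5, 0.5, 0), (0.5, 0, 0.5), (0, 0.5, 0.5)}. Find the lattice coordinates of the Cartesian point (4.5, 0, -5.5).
10b₁ - b₂ - 10b₃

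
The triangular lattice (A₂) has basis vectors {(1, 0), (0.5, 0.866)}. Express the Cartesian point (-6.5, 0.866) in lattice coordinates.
-7b₁ + b₂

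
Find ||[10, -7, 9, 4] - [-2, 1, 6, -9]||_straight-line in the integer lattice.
19.6469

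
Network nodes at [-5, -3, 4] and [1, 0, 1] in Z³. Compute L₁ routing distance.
12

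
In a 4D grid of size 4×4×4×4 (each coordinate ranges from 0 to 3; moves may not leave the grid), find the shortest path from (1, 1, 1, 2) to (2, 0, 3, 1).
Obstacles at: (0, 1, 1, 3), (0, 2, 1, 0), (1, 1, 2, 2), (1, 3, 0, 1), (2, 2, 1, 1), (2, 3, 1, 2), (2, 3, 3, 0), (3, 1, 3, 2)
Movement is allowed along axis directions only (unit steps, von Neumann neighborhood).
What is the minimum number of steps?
5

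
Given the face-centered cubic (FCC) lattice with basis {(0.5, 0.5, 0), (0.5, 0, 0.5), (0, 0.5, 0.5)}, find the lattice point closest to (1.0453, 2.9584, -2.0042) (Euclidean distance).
(1, 3, -2)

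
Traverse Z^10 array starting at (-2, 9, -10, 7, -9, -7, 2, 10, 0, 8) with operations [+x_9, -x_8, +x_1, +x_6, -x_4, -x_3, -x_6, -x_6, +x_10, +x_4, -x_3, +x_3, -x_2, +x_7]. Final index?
(-1, 8, -11, 7, -9, -8, 3, 9, 1, 9)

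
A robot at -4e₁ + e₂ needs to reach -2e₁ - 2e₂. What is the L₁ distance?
5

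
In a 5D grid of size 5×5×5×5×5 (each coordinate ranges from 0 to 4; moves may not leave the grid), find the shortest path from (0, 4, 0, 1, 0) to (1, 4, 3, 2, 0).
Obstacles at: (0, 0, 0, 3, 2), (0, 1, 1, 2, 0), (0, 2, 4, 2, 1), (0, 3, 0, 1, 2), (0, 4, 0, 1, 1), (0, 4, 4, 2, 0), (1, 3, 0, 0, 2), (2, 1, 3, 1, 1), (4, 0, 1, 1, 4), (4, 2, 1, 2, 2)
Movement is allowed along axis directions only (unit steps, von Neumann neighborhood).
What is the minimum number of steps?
5
(one shortest path: (0, 4, 0, 1, 0) → (1, 4, 0, 1, 0) → (1, 4, 1, 1, 0) → (1, 4, 2, 1, 0) → (1, 4, 3, 1, 0) → (1, 4, 3, 2, 0))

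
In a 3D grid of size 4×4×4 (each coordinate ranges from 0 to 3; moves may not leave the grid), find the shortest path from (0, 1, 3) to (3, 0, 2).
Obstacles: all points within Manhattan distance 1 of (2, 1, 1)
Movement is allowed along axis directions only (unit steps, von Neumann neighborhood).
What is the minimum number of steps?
5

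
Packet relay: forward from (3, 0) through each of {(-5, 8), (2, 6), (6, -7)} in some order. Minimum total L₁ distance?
36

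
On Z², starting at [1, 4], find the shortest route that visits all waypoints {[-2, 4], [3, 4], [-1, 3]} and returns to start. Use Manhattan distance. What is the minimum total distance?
12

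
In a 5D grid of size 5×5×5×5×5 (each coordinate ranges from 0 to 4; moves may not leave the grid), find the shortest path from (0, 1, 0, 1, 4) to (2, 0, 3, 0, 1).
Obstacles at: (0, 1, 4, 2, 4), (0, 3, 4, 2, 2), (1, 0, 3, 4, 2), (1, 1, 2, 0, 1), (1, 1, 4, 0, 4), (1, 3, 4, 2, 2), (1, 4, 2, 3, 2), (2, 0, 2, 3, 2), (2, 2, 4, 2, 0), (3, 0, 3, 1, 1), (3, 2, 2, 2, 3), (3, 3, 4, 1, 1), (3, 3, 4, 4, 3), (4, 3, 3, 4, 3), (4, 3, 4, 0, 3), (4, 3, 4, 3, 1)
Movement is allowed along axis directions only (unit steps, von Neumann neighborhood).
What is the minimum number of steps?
10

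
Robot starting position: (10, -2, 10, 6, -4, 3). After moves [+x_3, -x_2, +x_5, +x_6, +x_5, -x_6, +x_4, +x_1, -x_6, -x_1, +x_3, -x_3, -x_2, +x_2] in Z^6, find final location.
(10, -3, 11, 7, -2, 2)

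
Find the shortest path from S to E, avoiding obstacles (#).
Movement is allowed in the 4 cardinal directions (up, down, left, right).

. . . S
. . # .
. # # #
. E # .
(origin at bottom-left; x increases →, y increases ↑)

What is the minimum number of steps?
7
(one shortest path: (3, 3) → (2, 3) → (1, 3) → (0, 3) → (0, 2) → (0, 1) → (0, 0) → (1, 0))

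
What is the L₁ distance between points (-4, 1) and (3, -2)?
10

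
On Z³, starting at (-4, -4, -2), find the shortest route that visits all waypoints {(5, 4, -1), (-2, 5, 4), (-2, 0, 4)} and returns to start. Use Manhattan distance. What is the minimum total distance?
48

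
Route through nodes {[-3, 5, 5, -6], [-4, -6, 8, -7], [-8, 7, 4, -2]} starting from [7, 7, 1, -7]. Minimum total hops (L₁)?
51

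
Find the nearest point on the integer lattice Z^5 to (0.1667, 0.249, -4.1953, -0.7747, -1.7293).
(0, 0, -4, -1, -2)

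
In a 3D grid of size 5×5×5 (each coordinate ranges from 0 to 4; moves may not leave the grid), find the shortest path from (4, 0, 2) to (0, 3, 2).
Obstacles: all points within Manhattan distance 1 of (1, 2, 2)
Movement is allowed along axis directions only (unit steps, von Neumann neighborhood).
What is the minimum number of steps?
9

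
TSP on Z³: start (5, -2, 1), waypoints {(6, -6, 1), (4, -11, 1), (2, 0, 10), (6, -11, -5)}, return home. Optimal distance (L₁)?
60
(one optimal route: (5, -2, 1) → (6, -6, 1) → (6, -11, -5) → (4, -11, 1) → (2, 0, 10) → (5, -2, 1))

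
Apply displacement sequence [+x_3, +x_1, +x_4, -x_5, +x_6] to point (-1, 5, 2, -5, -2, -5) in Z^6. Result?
(0, 5, 3, -4, -3, -4)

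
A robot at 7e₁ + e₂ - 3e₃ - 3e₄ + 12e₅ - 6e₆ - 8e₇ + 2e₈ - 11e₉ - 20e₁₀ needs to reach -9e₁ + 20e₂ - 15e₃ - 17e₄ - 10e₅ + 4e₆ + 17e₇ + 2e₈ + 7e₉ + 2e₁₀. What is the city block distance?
158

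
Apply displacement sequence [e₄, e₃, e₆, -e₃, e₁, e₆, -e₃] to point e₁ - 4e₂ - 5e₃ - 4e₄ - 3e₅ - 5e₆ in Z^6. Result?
(2, -4, -6, -3, -3, -3)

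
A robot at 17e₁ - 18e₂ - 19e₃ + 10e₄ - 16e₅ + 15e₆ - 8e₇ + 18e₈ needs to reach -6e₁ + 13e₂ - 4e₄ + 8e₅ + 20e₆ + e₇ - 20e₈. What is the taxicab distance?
163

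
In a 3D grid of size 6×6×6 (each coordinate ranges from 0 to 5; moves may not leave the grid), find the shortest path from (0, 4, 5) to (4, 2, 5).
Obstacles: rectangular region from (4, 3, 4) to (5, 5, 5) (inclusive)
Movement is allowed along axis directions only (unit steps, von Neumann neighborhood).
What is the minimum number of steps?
6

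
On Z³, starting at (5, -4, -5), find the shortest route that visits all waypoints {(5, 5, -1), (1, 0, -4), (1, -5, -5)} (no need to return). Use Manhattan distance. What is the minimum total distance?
23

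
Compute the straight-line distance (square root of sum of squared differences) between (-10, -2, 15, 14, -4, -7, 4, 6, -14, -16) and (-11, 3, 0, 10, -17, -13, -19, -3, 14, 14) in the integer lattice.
52.5928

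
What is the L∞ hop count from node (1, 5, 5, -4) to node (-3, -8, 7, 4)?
13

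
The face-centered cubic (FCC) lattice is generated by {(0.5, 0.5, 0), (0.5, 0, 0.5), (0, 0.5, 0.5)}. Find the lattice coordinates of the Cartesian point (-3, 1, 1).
-3b₁ - 3b₂ + 5b₃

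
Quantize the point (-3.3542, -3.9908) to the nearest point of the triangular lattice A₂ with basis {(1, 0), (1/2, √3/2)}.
(-3.5, -4.33)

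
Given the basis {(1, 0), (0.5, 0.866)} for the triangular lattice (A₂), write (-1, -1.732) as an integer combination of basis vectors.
-2b₂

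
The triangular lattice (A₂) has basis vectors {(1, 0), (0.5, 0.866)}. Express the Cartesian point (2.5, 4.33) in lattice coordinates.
5b₂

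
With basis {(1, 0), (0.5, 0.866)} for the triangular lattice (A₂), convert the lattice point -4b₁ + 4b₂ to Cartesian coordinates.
(-2, 3.464)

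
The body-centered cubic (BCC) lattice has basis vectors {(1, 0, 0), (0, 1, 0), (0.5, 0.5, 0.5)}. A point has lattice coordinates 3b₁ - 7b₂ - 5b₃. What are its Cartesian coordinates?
(0.5, -9.5, -2.5)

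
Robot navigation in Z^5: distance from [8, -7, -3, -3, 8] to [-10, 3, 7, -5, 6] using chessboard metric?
18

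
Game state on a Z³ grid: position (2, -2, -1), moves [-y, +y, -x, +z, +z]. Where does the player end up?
(1, -2, 1)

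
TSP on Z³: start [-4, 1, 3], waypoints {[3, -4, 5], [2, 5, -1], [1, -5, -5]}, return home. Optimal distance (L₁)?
56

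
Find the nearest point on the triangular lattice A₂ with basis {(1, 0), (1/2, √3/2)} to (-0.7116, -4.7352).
(-0.5, -4.33)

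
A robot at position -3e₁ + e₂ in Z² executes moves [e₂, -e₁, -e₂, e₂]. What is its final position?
(-4, 2)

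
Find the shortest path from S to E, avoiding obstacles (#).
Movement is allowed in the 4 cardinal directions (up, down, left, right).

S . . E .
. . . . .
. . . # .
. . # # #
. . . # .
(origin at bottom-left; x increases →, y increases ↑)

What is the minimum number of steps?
3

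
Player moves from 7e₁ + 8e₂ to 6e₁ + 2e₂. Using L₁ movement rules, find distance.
7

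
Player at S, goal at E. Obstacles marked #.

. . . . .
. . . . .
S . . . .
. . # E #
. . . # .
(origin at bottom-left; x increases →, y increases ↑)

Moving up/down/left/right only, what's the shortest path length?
4
(one shortest path: (0, 2) → (1, 2) → (2, 2) → (3, 2) → (3, 1))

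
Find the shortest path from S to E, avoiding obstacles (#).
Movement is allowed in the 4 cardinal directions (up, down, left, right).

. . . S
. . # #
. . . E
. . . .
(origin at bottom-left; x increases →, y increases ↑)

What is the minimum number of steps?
6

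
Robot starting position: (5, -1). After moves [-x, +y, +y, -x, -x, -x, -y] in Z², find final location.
(1, 0)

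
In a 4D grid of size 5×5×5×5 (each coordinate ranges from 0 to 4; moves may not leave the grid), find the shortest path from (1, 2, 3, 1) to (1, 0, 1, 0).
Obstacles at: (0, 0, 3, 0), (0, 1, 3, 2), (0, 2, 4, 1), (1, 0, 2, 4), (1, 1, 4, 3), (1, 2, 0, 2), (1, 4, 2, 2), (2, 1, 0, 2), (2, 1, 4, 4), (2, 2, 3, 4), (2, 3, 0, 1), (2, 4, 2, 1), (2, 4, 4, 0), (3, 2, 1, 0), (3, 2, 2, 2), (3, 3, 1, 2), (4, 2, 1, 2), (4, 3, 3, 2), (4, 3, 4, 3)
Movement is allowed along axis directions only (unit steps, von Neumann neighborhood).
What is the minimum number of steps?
5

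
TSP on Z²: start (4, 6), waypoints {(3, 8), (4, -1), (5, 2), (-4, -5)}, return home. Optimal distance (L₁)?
44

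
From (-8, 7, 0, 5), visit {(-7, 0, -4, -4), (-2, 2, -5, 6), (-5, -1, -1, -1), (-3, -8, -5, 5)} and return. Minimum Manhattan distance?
78
(one optimal route: (-8, 7, 0, 5) → (-7, 0, -4, -4) → (-5, -1, -1, -1) → (-3, -8, -5, 5) → (-2, 2, -5, 6) → (-8, 7, 0, 5))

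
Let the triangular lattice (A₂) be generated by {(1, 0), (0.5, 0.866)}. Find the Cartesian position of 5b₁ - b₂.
(4.5, -0.866)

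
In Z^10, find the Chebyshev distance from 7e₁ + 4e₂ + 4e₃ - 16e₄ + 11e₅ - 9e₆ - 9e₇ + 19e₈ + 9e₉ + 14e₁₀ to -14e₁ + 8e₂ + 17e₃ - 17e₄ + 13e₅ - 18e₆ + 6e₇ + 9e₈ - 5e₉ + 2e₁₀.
21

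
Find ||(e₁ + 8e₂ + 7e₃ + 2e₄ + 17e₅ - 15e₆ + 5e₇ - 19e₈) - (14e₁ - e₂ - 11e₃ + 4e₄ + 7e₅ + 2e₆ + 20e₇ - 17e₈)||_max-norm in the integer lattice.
18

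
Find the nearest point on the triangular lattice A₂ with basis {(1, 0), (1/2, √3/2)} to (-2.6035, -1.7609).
(-3, -1.732)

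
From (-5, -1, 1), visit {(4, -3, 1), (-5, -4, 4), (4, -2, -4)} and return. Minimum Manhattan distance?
40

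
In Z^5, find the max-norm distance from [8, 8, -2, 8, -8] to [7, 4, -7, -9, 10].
18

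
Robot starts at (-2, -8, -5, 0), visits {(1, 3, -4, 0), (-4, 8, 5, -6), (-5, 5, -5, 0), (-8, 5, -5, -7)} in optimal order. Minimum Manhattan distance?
52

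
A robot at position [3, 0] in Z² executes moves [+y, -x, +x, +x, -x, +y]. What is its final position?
(3, 2)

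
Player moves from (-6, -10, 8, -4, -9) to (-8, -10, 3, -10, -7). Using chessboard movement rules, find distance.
6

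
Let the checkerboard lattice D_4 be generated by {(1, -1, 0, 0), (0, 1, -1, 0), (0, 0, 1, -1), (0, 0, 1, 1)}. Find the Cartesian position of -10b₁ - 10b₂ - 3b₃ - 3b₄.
(-10, 0, 4, 0)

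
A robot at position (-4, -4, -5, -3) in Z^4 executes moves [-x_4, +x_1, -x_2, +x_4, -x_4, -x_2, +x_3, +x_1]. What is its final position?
(-2, -6, -4, -4)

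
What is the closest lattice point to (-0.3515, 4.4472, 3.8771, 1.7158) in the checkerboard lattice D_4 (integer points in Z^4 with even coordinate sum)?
(0, 4, 4, 2)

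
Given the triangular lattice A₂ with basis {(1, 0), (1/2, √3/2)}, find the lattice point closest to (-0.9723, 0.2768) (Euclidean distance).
(-1, 0)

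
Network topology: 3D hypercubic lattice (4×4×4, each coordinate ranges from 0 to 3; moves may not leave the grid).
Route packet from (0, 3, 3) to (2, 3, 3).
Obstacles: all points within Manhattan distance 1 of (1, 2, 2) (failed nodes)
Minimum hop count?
2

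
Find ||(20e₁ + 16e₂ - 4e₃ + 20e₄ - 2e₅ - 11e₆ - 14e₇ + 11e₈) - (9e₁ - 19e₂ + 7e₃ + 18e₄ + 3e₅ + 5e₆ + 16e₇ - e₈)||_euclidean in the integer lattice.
52.8772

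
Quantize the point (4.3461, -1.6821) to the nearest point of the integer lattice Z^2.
(4, -2)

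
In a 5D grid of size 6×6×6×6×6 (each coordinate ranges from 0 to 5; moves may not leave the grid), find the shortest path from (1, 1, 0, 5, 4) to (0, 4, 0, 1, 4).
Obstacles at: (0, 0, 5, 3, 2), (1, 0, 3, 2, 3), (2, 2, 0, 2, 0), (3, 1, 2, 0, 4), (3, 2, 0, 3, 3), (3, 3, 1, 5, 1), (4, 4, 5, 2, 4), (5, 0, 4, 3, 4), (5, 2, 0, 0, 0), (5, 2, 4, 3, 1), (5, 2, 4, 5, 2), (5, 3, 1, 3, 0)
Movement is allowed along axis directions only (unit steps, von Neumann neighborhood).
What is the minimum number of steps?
8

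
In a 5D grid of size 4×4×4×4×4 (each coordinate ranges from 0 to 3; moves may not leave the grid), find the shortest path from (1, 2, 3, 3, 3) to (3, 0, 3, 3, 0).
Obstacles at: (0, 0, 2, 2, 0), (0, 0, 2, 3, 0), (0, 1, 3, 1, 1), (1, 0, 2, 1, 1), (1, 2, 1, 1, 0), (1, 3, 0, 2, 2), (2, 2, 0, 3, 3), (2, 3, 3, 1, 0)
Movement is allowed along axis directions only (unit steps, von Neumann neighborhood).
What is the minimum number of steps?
7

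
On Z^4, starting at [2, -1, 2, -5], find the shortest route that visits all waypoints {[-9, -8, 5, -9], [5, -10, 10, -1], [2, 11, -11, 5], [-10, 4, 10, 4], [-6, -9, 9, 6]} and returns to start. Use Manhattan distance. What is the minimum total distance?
170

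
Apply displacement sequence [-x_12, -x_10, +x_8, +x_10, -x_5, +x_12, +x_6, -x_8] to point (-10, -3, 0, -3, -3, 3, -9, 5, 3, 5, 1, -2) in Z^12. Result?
(-10, -3, 0, -3, -4, 4, -9, 5, 3, 5, 1, -2)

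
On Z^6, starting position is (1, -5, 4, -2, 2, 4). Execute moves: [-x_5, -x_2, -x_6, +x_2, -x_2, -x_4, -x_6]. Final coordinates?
(1, -6, 4, -3, 1, 2)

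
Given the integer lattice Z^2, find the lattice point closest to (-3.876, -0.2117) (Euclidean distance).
(-4, 0)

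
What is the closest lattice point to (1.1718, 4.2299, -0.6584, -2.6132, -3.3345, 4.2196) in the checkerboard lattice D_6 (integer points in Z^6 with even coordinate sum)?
(1, 4, -1, -3, -3, 4)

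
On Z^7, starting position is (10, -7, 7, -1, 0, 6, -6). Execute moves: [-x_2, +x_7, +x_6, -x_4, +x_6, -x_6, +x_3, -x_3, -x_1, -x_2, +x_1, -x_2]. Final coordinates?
(10, -10, 7, -2, 0, 7, -5)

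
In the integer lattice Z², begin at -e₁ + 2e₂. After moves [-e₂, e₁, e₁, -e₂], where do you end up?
(1, 0)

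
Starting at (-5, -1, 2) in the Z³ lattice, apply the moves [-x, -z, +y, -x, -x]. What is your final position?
(-8, 0, 1)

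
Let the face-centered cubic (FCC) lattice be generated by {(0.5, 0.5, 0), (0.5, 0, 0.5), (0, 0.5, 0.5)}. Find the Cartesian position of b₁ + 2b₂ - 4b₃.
(1.5, -1.5, -1)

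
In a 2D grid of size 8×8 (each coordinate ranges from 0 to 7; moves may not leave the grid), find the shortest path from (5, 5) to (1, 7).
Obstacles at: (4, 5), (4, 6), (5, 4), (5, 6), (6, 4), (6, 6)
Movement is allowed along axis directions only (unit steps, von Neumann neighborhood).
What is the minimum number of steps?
10
(one shortest path: (5, 5) → (6, 5) → (7, 5) → (7, 6) → (7, 7) → (6, 7) → (5, 7) → (4, 7) → (3, 7) → (2, 7) → (1, 7))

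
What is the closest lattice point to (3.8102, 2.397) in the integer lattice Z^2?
(4, 2)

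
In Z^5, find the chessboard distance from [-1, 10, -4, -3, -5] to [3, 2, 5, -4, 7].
12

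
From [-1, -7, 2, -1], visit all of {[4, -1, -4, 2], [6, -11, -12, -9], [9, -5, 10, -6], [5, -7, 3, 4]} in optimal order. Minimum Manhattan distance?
93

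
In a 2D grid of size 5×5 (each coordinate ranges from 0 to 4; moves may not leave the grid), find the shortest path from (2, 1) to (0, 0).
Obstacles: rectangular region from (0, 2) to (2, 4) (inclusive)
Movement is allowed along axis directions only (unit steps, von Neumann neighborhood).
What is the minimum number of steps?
3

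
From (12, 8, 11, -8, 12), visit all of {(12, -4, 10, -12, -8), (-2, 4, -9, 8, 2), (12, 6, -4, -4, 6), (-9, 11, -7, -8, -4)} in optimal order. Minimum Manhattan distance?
158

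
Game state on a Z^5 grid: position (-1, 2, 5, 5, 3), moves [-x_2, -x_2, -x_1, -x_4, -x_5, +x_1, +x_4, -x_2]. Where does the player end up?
(-1, -1, 5, 5, 2)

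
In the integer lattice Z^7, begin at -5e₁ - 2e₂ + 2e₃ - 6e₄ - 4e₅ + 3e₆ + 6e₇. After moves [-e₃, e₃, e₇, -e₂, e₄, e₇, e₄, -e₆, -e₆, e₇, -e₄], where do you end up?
(-5, -3, 2, -5, -4, 1, 9)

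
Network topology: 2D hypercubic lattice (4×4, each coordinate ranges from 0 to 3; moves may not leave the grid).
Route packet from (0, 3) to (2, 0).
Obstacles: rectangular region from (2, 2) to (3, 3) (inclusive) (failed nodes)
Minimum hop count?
5
(one shortest path: (0, 3) → (1, 3) → (1, 2) → (1, 1) → (2, 1) → (2, 0))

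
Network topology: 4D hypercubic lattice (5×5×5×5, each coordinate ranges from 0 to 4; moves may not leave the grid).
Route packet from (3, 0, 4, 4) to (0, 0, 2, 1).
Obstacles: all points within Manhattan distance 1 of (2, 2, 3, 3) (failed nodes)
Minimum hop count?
8
(one shortest path: (3, 0, 4, 4) → (2, 0, 4, 4) → (1, 0, 4, 4) → (0, 0, 4, 4) → (0, 0, 3, 4) → (0, 0, 2, 4) → (0, 0, 2, 3) → (0, 0, 2, 2) → (0, 0, 2, 1))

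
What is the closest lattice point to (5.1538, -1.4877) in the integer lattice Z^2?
(5, -1)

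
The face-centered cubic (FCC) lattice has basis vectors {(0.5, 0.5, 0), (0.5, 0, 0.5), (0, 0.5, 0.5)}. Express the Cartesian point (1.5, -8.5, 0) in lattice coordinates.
-7b₁ + 10b₂ - 10b₃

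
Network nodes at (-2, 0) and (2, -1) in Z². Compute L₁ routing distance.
5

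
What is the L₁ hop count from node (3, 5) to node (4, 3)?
3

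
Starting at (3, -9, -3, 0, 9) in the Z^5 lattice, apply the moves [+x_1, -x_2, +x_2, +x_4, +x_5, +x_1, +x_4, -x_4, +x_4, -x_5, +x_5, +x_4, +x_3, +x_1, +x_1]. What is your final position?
(7, -9, -2, 3, 10)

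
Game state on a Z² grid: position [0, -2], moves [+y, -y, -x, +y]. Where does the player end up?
(-1, -1)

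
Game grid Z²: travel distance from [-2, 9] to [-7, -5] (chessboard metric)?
14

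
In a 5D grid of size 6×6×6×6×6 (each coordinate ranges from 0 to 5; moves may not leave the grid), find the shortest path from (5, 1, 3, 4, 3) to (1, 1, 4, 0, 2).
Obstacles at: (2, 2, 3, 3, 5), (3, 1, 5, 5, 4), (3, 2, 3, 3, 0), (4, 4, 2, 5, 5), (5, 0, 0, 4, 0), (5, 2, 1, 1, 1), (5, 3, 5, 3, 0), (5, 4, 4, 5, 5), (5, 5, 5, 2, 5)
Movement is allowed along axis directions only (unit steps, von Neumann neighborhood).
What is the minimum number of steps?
10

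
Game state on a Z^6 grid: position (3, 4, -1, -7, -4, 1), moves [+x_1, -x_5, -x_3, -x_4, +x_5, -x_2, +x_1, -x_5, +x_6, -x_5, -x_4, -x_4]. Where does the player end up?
(5, 3, -2, -10, -6, 2)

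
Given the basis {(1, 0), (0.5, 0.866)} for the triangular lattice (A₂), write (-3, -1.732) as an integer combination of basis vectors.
-2b₁ - 2b₂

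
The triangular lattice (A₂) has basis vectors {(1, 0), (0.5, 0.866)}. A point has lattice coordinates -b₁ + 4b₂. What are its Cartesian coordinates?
(1, 3.464)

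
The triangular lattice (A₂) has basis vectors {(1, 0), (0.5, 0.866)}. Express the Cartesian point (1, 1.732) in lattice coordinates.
2b₂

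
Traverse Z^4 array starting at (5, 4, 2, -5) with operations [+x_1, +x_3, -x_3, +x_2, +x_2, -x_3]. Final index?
(6, 6, 1, -5)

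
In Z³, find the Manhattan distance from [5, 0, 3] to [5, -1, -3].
7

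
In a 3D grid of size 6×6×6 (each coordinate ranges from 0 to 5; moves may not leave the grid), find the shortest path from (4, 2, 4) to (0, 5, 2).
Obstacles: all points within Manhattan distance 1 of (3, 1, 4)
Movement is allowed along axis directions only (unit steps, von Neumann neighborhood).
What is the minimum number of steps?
9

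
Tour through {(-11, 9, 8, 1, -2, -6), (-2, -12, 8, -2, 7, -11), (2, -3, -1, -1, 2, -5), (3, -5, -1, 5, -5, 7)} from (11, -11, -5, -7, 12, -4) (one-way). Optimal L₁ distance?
160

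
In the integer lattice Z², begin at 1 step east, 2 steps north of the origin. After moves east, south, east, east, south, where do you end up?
(4, 0)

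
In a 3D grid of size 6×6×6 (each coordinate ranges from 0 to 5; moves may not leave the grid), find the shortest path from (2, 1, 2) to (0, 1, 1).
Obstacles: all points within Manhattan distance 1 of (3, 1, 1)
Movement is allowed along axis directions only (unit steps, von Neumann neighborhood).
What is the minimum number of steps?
3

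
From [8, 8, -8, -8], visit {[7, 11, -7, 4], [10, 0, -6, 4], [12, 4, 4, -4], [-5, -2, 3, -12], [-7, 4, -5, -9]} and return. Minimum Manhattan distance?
130
(one optimal route: (8, 8, -8, -8) → (7, 11, -7, 4) → (10, 0, -6, 4) → (12, 4, 4, -4) → (-5, -2, 3, -12) → (-7, 4, -5, -9) → (8, 8, -8, -8))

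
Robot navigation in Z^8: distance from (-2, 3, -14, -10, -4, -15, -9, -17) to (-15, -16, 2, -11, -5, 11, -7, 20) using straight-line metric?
53.2635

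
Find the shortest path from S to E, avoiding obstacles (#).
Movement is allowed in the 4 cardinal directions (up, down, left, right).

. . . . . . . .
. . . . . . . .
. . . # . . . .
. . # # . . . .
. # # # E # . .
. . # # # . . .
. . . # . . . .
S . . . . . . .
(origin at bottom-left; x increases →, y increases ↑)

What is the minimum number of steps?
13
(one shortest path: (0, 0) → (1, 0) → (2, 0) → (3, 0) → (4, 0) → (5, 0) → (6, 0) → (6, 1) → (6, 2) → (6, 3) → (6, 4) → (5, 4) → (4, 4) → (4, 3))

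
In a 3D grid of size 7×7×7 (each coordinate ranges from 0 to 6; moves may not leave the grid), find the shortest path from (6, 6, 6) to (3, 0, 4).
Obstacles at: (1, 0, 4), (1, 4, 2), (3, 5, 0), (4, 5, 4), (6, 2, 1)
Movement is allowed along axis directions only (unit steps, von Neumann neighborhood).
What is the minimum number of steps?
11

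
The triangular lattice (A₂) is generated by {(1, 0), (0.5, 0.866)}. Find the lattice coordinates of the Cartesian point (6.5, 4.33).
4b₁ + 5b₂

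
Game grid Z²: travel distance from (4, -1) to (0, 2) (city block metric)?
7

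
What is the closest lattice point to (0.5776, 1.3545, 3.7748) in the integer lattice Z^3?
(1, 1, 4)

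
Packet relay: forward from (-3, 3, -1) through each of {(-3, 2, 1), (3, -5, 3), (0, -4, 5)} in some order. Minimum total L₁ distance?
22
(one optimal route: (-3, 3, -1) → (-3, 2, 1) → (0, -4, 5) → (3, -5, 3))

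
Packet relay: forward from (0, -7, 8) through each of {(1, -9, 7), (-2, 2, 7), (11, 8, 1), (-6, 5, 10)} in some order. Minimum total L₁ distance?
57
(one optimal route: (0, -7, 8) → (1, -9, 7) → (-2, 2, 7) → (-6, 5, 10) → (11, 8, 1))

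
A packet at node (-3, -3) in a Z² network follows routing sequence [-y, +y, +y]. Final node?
(-3, -2)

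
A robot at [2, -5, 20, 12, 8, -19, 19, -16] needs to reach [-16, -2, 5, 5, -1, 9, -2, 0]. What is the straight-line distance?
46.5725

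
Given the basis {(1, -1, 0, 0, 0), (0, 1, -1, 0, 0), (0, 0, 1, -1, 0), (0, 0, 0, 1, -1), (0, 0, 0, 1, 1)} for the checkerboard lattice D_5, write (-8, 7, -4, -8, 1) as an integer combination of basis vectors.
-8b₁ - b₂ - 5b₃ - 7b₄ - 6b₅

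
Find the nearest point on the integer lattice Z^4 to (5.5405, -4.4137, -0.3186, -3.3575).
(6, -4, 0, -3)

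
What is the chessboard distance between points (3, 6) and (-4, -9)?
15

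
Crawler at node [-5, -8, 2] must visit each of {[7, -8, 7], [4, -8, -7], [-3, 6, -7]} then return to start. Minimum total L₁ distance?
80
(one optimal route: (-5, -8, 2) → (7, -8, 7) → (4, -8, -7) → (-3, 6, -7) → (-5, -8, 2))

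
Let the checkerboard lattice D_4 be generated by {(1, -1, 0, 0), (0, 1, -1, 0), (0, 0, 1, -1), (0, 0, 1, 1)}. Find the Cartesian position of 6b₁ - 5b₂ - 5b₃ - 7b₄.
(6, -11, -7, -2)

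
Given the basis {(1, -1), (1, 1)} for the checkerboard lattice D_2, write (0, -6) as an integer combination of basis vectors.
3b₁ - 3b₂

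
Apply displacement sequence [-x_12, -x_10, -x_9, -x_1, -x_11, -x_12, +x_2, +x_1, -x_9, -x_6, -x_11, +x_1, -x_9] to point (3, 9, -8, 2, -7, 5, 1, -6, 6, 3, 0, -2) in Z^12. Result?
(4, 10, -8, 2, -7, 4, 1, -6, 3, 2, -2, -4)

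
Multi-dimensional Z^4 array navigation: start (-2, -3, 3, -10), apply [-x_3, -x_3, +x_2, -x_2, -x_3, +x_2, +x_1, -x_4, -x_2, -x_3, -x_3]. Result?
(-1, -3, -2, -11)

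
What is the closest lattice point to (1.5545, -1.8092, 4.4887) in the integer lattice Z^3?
(2, -2, 4)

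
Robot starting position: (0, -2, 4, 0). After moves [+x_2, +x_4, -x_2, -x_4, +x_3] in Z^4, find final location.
(0, -2, 5, 0)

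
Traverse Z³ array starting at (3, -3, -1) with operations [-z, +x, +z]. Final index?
(4, -3, -1)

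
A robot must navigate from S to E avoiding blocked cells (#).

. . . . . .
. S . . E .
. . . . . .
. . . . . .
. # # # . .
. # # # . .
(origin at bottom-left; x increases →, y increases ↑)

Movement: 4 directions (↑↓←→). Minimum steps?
3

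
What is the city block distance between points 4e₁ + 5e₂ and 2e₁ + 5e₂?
2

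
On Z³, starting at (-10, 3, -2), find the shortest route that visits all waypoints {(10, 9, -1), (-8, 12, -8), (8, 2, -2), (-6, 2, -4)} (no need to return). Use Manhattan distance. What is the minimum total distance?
59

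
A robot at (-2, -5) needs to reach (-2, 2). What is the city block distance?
7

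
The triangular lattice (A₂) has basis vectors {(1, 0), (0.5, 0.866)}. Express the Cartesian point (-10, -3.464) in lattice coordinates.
-8b₁ - 4b₂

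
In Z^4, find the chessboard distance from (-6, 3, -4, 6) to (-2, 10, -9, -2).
8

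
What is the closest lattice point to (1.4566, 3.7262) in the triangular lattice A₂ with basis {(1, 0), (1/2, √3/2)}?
(1, 3.464)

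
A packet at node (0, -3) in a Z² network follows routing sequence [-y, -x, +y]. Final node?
(-1, -3)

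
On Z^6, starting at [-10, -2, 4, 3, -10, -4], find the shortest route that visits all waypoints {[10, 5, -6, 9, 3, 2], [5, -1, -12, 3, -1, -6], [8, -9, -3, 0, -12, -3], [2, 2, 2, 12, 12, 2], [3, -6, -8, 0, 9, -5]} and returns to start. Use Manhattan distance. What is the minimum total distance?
220
(one optimal route: (-10, -2, 4, 3, -10, -4) → (8, -9, -3, 0, -12, -3) → (3, -6, -8, 0, 9, -5) → (5, -1, -12, 3, -1, -6) → (10, 5, -6, 9, 3, 2) → (2, 2, 2, 12, 12, 2) → (-10, -2, 4, 3, -10, -4))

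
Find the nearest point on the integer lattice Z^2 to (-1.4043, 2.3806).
(-1, 2)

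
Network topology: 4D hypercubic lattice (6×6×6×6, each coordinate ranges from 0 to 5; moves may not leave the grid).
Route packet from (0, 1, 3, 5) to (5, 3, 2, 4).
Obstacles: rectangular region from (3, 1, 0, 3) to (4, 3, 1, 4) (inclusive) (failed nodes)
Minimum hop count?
9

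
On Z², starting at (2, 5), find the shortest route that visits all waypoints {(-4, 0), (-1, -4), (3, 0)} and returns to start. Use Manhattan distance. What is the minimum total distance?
32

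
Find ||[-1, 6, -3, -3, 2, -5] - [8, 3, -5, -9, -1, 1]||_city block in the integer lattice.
29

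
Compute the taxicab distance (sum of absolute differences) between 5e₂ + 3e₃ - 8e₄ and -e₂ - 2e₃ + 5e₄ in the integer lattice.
24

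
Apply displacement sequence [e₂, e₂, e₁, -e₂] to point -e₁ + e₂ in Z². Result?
(0, 2)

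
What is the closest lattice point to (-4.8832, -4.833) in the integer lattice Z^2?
(-5, -5)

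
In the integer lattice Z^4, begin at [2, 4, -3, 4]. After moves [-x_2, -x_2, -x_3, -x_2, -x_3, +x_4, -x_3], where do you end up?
(2, 1, -6, 5)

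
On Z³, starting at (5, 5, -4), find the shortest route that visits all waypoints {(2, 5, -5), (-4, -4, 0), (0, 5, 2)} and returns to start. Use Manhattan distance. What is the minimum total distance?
50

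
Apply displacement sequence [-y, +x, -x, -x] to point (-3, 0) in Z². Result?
(-4, -1)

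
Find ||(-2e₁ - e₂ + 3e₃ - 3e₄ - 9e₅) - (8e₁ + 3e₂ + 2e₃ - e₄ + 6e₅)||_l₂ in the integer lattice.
18.6011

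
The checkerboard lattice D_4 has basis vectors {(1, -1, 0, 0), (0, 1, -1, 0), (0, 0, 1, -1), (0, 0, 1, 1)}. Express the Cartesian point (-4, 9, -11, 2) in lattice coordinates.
-4b₁ + 5b₂ - 4b₃ - 2b₄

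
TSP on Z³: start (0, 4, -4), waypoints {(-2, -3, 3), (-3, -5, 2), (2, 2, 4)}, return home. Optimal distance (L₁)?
44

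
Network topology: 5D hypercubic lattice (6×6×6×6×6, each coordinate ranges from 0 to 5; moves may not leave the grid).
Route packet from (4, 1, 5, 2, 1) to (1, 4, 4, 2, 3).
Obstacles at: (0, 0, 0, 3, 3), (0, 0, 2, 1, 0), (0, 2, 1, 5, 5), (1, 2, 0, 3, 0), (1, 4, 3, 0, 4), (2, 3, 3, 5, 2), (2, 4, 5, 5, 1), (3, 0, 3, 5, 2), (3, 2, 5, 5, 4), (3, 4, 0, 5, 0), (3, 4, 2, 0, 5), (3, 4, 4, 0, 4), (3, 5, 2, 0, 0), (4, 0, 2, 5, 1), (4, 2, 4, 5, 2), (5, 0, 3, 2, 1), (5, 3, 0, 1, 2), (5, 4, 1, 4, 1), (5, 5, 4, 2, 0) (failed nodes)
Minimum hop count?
9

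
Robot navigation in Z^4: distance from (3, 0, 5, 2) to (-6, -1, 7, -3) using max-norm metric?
9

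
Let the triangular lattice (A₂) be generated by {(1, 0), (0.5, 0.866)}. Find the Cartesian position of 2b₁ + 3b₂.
(3.5, 2.598)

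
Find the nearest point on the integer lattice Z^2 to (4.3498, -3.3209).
(4, -3)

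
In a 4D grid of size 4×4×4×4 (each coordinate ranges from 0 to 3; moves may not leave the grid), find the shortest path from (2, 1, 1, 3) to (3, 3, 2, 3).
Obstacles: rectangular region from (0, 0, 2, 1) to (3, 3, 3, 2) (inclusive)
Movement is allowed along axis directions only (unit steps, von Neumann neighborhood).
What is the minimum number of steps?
4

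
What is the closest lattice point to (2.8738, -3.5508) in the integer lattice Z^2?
(3, -4)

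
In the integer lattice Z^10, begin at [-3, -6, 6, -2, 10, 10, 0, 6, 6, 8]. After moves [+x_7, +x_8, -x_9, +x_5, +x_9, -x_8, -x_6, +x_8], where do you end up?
(-3, -6, 6, -2, 11, 9, 1, 7, 6, 8)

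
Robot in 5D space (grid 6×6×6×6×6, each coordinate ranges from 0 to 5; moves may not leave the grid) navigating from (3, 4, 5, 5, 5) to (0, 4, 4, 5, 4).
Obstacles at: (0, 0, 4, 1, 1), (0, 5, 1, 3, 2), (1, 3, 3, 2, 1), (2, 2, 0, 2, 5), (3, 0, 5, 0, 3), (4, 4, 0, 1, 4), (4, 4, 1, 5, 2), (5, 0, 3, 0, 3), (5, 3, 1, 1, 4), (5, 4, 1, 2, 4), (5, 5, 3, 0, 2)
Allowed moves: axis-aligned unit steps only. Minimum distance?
5
(one shortest path: (3, 4, 5, 5, 5) → (2, 4, 5, 5, 5) → (1, 4, 5, 5, 5) → (0, 4, 5, 5, 5) → (0, 4, 4, 5, 5) → (0, 4, 4, 5, 4))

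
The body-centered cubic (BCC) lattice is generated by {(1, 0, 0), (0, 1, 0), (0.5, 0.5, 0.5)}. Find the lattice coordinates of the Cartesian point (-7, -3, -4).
-3b₁ + b₂ - 8b₃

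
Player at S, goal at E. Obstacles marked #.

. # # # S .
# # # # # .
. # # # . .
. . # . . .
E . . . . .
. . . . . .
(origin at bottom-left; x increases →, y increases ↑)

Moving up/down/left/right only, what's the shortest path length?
10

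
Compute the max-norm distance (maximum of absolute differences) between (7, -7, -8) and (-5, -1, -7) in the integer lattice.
12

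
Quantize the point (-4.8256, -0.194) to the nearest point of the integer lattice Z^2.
(-5, 0)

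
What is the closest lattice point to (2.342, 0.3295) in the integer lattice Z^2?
(2, 0)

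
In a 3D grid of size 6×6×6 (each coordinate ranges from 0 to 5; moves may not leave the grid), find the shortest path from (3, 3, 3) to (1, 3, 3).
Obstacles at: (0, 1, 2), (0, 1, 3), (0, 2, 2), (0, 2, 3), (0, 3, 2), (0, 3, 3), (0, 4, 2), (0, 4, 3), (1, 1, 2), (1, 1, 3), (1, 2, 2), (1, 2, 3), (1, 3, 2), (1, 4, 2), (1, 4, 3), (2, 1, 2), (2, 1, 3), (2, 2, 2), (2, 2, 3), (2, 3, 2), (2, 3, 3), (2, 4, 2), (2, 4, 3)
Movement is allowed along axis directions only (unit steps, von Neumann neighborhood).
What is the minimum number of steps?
4
(one shortest path: (3, 3, 3) → (3, 3, 4) → (2, 3, 4) → (1, 3, 4) → (1, 3, 3))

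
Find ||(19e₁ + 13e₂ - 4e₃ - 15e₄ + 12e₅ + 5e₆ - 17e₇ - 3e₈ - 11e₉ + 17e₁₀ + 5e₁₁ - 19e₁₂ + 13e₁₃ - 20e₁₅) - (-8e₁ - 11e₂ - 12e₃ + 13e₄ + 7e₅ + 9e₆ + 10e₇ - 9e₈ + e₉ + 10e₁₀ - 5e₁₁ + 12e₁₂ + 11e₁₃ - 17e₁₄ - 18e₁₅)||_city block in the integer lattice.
210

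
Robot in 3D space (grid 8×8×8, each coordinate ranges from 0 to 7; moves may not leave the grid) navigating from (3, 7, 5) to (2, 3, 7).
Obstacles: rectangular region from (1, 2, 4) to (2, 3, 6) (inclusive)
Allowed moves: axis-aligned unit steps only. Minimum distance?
7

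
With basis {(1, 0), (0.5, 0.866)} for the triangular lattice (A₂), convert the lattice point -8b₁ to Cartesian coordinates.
(-8, 0)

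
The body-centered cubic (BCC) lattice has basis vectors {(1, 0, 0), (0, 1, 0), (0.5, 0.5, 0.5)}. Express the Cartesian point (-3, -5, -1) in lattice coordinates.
-2b₁ - 4b₂ - 2b₃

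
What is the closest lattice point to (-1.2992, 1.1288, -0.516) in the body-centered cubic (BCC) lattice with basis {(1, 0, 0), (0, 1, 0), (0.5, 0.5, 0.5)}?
(-1.5, 1.5, -0.5)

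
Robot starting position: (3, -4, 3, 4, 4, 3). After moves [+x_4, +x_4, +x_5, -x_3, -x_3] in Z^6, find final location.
(3, -4, 1, 6, 5, 3)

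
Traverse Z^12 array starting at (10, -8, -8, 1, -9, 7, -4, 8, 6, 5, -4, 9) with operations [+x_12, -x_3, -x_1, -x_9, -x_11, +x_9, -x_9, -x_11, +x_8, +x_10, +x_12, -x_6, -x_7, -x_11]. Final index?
(9, -8, -9, 1, -9, 6, -5, 9, 5, 6, -7, 11)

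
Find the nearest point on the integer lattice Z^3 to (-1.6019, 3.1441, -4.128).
(-2, 3, -4)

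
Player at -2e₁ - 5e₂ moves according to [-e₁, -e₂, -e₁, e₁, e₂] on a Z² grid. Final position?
(-3, -5)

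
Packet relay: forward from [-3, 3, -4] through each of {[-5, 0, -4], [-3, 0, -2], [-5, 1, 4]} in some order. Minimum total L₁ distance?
18
(one optimal route: (-3, 3, -4) → (-5, 0, -4) → (-3, 0, -2) → (-5, 1, 4))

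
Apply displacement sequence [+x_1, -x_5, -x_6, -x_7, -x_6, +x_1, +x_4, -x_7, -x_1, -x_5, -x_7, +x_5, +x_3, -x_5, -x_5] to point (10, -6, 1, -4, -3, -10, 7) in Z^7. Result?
(11, -6, 2, -3, -6, -12, 4)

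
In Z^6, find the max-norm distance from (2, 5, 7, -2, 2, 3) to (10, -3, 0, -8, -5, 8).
8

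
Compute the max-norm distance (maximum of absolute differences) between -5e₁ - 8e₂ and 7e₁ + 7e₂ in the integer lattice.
15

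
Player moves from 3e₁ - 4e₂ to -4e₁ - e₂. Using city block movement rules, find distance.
10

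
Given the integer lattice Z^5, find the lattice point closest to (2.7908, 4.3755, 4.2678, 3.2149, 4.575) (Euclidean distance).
(3, 4, 4, 3, 5)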